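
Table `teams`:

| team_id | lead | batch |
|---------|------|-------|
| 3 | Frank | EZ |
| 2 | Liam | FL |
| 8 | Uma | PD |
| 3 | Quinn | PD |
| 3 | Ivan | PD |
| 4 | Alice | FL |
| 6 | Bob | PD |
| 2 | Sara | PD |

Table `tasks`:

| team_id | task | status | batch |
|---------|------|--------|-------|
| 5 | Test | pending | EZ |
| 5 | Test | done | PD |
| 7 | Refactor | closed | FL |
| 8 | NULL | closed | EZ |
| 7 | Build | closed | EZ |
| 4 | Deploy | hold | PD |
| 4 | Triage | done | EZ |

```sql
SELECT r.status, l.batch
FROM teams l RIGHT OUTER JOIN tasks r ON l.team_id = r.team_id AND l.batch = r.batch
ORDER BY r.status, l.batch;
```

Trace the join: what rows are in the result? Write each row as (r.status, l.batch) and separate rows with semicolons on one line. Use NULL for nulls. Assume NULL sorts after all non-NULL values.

(closed, NULL); (closed, NULL); (closed, NULL); (done, NULL); (done, NULL); (hold, NULL); (pending, NULL)

RIGHT JOIN keeps every row from `tasks`; unmatched rows get NULL for `teams`'s columns.
Matching on l.team_id = r.team_id AND l.batch = r.batch.
Matched pairs: 0; unmatched r rows kept: 7.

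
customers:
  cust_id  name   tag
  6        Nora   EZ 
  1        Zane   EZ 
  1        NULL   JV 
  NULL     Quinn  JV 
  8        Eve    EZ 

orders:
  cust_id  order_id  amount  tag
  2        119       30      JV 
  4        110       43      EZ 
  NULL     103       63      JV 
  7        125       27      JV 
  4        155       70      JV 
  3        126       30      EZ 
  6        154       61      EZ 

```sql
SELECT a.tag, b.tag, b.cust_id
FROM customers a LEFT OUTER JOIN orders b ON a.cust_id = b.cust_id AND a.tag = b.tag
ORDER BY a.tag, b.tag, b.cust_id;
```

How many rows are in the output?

LEFT JOIN keeps every row from `customers`; unmatched rows get NULL for `orders`'s columns.
Matching on a.cust_id = b.cust_id AND a.tag = b.tag. A NULL in a compared column never satisfies the condition.
- a row (cust_id=6, tag=EZ): matches 1 b row(s) → 1 output row(s).
- a row (cust_id=1, tag=EZ): no match → kept, b columns NULL.
- a row (cust_id=1, tag=JV): no match → kept, b columns NULL.
- a row (cust_id=NULL, tag=JV): no match → kept, b columns NULL.
- a row (cust_id=8, tag=EZ): no match → kept, b columns NULL.
Total: 1 matched + 4 padded = 5 rows.

5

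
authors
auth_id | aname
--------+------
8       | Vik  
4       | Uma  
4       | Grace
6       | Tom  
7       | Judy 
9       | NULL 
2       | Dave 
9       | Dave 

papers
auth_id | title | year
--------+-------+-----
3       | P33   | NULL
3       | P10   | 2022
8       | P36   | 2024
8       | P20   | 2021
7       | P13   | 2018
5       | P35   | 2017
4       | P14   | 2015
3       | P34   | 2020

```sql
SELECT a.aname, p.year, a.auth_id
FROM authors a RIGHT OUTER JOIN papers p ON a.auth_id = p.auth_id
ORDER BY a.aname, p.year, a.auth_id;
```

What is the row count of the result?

RIGHT JOIN keeps every row from `papers`; unmatched rows get NULL for `authors`'s columns.
Matching on a.auth_id = p.auth_id.
- a row (auth_id=8): matches 2 p row(s) → 2 output row(s).
- a row (auth_id=4): matches 1 p row(s) → 1 output row(s).
- a row (auth_id=4): matches 1 p row(s) → 1 output row(s).
- a row (auth_id=6): no match.
- a row (auth_id=7): matches 1 p row(s) → 1 output row(s).
- a row (auth_id=9): no match.
- a row (auth_id=2): no match.
- a row (auth_id=9): no match.
- 4 p row(s) had no a match → kept, a columns NULL.
Total: 5 matched + 4 padded = 9 rows.

9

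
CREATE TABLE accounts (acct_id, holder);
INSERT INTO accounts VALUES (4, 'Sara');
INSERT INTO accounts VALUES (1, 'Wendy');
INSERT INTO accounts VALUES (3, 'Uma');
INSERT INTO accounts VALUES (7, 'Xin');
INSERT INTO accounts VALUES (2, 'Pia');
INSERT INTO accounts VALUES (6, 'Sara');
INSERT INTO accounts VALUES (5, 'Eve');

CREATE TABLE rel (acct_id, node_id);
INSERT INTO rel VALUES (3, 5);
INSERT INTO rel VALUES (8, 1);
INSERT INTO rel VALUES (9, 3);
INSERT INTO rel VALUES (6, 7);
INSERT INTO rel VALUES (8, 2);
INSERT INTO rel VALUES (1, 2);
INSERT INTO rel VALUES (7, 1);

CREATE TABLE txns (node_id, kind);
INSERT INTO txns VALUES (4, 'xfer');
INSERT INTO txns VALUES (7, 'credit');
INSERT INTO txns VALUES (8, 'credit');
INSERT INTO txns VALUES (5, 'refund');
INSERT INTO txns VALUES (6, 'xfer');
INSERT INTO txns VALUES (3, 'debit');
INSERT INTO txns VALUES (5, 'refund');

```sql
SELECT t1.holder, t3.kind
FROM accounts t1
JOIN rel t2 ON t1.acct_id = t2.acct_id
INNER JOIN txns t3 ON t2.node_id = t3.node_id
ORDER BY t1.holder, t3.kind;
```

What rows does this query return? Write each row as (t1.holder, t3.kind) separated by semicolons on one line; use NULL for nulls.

Evaluate left to right. First `accounts t1 INNER JOIN rel t2` on acct_id: 4 row(s).
Then INNER JOIN `txns t3` on node_id: keep only rows whose t2.node_id appears in t3.

(Sara, credit); (Uma, refund); (Uma, refund)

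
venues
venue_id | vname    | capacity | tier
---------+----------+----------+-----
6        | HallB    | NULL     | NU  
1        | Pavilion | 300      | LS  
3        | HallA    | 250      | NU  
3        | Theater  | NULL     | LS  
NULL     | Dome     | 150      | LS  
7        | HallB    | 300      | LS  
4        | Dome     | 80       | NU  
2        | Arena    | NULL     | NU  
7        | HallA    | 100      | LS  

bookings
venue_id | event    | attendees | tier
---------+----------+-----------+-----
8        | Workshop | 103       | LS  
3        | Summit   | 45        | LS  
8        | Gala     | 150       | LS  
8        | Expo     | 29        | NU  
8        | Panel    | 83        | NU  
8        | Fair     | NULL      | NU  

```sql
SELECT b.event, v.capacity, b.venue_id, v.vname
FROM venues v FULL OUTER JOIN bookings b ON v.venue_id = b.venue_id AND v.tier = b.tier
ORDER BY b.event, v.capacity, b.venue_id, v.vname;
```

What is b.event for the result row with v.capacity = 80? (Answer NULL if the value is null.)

FULL OUTER JOIN keeps every row from both sides; unmatched rows get NULL for the other side's columns.
Matching on v.venue_id = b.venue_id AND v.tier = b.tier. A NULL in a compared column never satisfies the condition.
- v row (venue_id=6, tier=NU): no match → kept, b columns NULL.
- v row (venue_id=1, tier=LS): no match → kept, b columns NULL.
- v row (venue_id=3, tier=NU): no match → kept, b columns NULL.
- v row (venue_id=3, tier=LS): matches 1 b row(s) → 1 output row(s).
- v row (venue_id=NULL, tier=LS): no match → kept, b columns NULL.
- v row (venue_id=7, tier=LS): no match → kept, b columns NULL.
- v row (venue_id=4, tier=NU): no match → kept, b columns NULL.
- v row (venue_id=2, tier=NU): no match → kept, b columns NULL.
- v row (venue_id=7, tier=LS): no match → kept, b columns NULL.
- 5 b row(s) had no v match → kept, v columns NULL.

NULL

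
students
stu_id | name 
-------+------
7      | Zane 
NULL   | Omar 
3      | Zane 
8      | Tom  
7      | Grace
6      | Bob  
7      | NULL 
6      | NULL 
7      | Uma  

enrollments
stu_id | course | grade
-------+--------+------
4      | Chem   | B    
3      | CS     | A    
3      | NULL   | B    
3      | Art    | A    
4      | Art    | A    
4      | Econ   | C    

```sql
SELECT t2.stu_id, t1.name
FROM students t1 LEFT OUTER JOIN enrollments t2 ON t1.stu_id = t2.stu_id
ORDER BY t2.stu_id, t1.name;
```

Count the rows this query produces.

LEFT JOIN keeps every row from `students`; unmatched rows get NULL for `enrollments`'s columns.
Matching on t1.stu_id = t2.stu_id. A NULL in a compared column never satisfies the condition.
- t1 (stu_id=7) has no partner → padded with NULL.
- t1 (stu_id=NULL) has no partner → padded with NULL.
- t1 (stu_id=3) pairs with 3 row(s) of t2.
- t1 (stu_id=8) has no partner → padded with NULL.
- t1 (stu_id=7) has no partner → padded with NULL.
- t1 (stu_id=6) has no partner → padded with NULL.
- t1 (stu_id=7) has no partner → padded with NULL.
- t1 (stu_id=6) has no partner → padded with NULL.
- t1 (stu_id=7) has no partner → padded with NULL.
Total: 3 matched + 8 padded = 11 rows.

11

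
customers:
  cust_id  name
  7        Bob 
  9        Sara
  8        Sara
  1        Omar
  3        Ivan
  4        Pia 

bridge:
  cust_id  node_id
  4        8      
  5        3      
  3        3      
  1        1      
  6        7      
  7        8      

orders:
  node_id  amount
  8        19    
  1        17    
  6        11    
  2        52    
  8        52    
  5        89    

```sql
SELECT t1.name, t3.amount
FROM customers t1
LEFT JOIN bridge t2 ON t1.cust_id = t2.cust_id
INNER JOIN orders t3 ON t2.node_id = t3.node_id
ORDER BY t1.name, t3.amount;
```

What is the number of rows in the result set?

Step 1 — t1 LEFT JOIN t2 on cust_id → 6 row(s).
Then INNER JOIN `orders t3` on node_id: keep only rows whose t2.node_id appears in t3.
Result: 5 row(s).

5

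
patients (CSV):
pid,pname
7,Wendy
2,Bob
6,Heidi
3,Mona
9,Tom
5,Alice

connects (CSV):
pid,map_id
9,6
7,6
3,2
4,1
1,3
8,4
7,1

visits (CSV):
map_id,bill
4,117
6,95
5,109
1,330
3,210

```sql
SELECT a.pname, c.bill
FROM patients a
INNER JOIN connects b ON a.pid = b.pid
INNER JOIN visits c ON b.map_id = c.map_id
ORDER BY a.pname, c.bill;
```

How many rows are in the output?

3

Step 1 — a INNER JOIN b on pid → 4 row(s).
Then INNER JOIN `visits c` on map_id: keep only rows whose b.map_id appears in c.
Result: 3 row(s).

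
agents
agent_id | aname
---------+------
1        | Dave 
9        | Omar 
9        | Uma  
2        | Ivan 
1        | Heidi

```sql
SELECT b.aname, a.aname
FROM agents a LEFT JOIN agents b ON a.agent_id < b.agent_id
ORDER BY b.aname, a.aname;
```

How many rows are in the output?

10

LEFT JOIN keeps every row from `agents a`; unmatched rows get NULL for `agents b`'s columns.
Matching on a.agent_id < b.agent_id.
- a (agent_id=1) pairs with 3 row(s) of b.
- a (agent_id=9) has no partner → padded with NULL.
- a (agent_id=9) has no partner → padded with NULL.
- a (agent_id=2) pairs with 2 row(s) of b.
- a (agent_id=1) pairs with 3 row(s) of b.
Total: 8 matched + 2 padded = 10 rows.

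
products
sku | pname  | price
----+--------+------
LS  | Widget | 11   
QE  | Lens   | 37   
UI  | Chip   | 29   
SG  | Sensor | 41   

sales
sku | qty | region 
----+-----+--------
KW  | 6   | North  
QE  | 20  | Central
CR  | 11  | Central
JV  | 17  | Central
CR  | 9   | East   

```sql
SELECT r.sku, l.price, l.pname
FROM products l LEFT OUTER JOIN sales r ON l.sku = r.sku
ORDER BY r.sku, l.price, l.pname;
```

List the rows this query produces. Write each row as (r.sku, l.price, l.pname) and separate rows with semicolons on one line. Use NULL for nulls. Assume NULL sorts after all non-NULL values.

LEFT JOIN keeps every row from `products`; unmatched rows get NULL for `sales`'s columns.
Matching on l.sku = r.sku.
- l row (sku=LS): no match → kept, r columns NULL.
- l row (sku=QE): matches 1 r row(s) → 1 output row(s).
- l row (sku=UI): no match → kept, r columns NULL.
- l row (sku=SG): no match → kept, r columns NULL.
After projecting and ordering:
r.sku | l.price | l.pname
QE | 37 | Lens
NULL | 11 | Widget
NULL | 29 | Chip
NULL | 41 | Sensor

(QE, 37, Lens); (NULL, 11, Widget); (NULL, 29, Chip); (NULL, 41, Sensor)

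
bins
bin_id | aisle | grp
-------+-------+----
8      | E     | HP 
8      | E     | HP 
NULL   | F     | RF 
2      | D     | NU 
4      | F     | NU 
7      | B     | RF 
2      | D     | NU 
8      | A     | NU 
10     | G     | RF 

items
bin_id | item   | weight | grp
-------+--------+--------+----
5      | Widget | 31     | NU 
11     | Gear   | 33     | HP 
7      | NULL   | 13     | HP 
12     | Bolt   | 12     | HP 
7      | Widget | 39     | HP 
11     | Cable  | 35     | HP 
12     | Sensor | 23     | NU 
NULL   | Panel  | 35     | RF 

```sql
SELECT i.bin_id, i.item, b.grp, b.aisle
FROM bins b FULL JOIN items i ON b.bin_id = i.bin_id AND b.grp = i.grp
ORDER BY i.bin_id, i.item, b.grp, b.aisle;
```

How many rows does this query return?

FULL OUTER JOIN keeps every row from both sides; unmatched rows get NULL for the other side's columns.
Matching on b.bin_id = i.bin_id AND b.grp = i.grp. A NULL in a compared column never satisfies the condition.
- b row (bin_id=8, grp=HP): no match → kept, i columns NULL.
- b row (bin_id=8, grp=HP): no match → kept, i columns NULL.
- b row (bin_id=NULL, grp=RF): no match → kept, i columns NULL.
- b row (bin_id=2, grp=NU): no match → kept, i columns NULL.
- b row (bin_id=4, grp=NU): no match → kept, i columns NULL.
- b row (bin_id=7, grp=RF): no match → kept, i columns NULL.
- b row (bin_id=2, grp=NU): no match → kept, i columns NULL.
- b row (bin_id=8, grp=NU): no match → kept, i columns NULL.
- b row (bin_id=10, grp=RF): no match → kept, i columns NULL.
- 8 i row(s) had no b match → kept, b columns NULL.
Total: 0 matched + 17 padded = 17 rows.

17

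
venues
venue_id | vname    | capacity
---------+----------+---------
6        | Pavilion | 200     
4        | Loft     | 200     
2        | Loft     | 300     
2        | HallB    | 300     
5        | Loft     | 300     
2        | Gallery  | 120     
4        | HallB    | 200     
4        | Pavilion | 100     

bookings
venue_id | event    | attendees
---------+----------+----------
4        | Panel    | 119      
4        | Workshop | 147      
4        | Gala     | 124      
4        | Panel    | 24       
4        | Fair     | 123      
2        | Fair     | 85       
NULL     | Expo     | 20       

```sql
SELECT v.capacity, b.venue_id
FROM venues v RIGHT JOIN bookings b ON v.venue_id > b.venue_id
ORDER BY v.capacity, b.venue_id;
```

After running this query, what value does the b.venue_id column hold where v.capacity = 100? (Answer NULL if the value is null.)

RIGHT JOIN keeps every row from `bookings`; unmatched rows get NULL for `venues`'s columns.
Matching on v.venue_id > b.venue_id. A NULL in a compared column never satisfies the condition.
- v (venue_id=6) pairs with 6 row(s) of b.
- v (venue_id=4) pairs with 1 row(s) of b.
- v (venue_id=2) has no partner in b.
- v (venue_id=2) has no partner in b.
- v (venue_id=5) pairs with 6 row(s) of b.
- v (venue_id=2) has no partner in b.
- v (venue_id=4) pairs with 1 row(s) of b.
- v (venue_id=4) pairs with 1 row(s) of b.
- plus 1 unmatched b row(s), each kept with NULL v columns.

2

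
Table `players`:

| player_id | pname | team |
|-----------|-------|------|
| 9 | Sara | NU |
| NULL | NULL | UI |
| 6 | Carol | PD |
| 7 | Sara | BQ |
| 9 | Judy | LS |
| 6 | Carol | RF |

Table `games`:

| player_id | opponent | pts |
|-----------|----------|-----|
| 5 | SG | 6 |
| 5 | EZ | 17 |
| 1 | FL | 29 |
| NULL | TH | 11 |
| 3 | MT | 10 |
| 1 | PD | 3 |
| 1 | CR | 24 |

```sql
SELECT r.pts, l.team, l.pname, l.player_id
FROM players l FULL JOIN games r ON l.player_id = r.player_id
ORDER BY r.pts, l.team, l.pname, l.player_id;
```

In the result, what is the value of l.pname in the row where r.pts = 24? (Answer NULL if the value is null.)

NULL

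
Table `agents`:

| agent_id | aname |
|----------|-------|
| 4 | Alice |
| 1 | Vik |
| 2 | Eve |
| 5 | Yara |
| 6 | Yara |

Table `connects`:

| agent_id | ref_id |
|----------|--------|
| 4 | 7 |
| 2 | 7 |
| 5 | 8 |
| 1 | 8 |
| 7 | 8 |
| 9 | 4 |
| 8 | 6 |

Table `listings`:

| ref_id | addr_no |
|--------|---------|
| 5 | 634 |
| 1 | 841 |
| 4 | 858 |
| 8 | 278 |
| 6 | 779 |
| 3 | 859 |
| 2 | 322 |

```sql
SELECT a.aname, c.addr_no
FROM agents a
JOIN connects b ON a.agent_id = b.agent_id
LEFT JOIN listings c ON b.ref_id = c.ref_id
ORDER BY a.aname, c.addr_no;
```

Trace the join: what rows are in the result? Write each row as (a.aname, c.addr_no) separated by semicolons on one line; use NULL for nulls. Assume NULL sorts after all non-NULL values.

(Alice, NULL); (Eve, NULL); (Vik, 278); (Yara, 278)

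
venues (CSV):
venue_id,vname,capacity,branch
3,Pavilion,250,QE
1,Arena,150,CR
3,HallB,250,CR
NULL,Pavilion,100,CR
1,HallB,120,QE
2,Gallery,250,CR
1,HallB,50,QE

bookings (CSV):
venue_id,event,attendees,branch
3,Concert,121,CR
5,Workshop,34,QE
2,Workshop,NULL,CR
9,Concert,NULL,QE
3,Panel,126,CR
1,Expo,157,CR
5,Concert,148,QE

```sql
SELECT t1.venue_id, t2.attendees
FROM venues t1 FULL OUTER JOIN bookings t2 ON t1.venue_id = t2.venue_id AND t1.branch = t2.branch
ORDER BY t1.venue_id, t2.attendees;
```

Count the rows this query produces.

11

FULL OUTER JOIN keeps every row from both sides; unmatched rows get NULL for the other side's columns.
Matching on t1.venue_id = t2.venue_id AND t1.branch = t2.branch. A NULL in a compared column never satisfies the condition.
- t1 (venue_id=3, branch=QE) has no partner → padded with NULL.
- t1 (venue_id=1, branch=CR) pairs with 1 row(s) of t2.
- t1 (venue_id=3, branch=CR) pairs with 2 row(s) of t2.
- t1 (venue_id=NULL, branch=CR) has no partner → padded with NULL.
- t1 (venue_id=1, branch=QE) has no partner → padded with NULL.
- t1 (venue_id=2, branch=CR) pairs with 1 row(s) of t2.
- t1 (venue_id=1, branch=QE) has no partner → padded with NULL.
- 3 t2 row(s) had no t1 match → kept, t1 columns NULL.
Total: 4 matched + 7 padded = 11 rows.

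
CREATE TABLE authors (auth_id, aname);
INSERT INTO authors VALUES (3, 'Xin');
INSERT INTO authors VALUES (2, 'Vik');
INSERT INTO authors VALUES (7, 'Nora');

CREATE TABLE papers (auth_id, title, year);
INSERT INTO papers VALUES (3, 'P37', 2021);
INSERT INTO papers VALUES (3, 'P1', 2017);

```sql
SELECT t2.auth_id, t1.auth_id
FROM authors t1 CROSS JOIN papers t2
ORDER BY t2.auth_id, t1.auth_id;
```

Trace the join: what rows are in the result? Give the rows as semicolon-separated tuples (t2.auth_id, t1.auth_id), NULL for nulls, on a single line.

(3, 2); (3, 2); (3, 3); (3, 3); (3, 7); (3, 7)

CROSS JOIN pairs every row of `authors` with every row of `papers`: 3 × 2 = 6 rows.
After projecting and ordering:
t2.auth_id | t1.auth_id
3 | 2
3 | 2
3 | 3
3 | 3
3 | 7
3 | 7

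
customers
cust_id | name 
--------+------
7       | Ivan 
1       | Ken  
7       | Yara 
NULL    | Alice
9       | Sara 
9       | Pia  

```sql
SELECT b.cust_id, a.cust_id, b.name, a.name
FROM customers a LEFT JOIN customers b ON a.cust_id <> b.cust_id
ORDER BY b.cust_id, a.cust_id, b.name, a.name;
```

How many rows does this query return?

LEFT JOIN keeps every row from `customers a`; unmatched rows get NULL for `customers b`'s columns.
Matching on a.cust_id <> b.cust_id. A NULL in a compared column never satisfies the condition.
- a[0] cust_id=7 → 3 match(es) in b → 3 row(s).
- a[1] cust_id=1 → 4 match(es) in b → 4 row(s).
- a[2] cust_id=7 → 3 match(es) in b → 3 row(s).
- a[3] cust_id=NULL → no match; kept with NULLs on the b side.
- a[4] cust_id=9 → 3 match(es) in b → 3 row(s).
- a[5] cust_id=9 → 3 match(es) in b → 3 row(s).
Total: 16 matched + 1 padded = 17 rows.

17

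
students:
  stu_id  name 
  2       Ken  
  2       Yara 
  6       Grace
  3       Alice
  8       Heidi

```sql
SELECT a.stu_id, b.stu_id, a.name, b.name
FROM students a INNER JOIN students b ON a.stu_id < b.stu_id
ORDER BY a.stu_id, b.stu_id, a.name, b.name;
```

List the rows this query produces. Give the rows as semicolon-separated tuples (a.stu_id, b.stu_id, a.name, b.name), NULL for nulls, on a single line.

(2, 3, Ken, Alice); (2, 3, Yara, Alice); (2, 6, Ken, Grace); (2, 6, Yara, Grace); (2, 8, Ken, Heidi); (2, 8, Yara, Heidi); (3, 6, Alice, Grace); (3, 8, Alice, Heidi); (6, 8, Grace, Heidi)

INNER JOIN keeps only pairs where the ON condition holds.
Matching on a.stu_id < b.stu_id.
- a row (stu_id=2): matches 3 b row(s) → 3 output row(s).
- a row (stu_id=2): matches 3 b row(s) → 3 output row(s).
- a row (stu_id=6): matches 1 b row(s) → 1 output row(s).
- a row (stu_id=3): matches 2 b row(s) → 2 output row(s).
- a row (stu_id=8): no match → dropped.
After projecting and ordering:
a.stu_id | b.stu_id | a.name | b.name
2 | 3 | Ken | Alice
2 | 3 | Yara | Alice
2 | 6 | Ken | Grace
2 | 6 | Yara | Grace
2 | 8 | Ken | Heidi
2 | 8 | Yara | Heidi
3 | 6 | Alice | Grace
3 | 8 | Alice | Heidi
6 | 8 | Grace | Heidi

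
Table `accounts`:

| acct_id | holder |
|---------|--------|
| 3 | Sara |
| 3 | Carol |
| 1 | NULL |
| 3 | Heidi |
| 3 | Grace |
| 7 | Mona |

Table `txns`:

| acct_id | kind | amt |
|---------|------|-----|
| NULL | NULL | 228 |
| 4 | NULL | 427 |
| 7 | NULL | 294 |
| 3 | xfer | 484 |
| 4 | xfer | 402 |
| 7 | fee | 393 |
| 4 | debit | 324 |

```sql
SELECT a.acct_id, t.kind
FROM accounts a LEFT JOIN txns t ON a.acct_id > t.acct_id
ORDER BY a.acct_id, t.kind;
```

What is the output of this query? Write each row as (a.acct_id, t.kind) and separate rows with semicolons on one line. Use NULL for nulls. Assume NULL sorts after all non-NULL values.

(1, NULL); (3, NULL); (3, NULL); (3, NULL); (3, NULL); (7, debit); (7, xfer); (7, xfer); (7, NULL)

LEFT JOIN keeps every row from `accounts`; unmatched rows get NULL for `txns`'s columns.
Matching on a.acct_id > t.acct_id. A NULL in a compared column never satisfies the condition.
Matched pairs: 4; unmatched a rows kept: 5.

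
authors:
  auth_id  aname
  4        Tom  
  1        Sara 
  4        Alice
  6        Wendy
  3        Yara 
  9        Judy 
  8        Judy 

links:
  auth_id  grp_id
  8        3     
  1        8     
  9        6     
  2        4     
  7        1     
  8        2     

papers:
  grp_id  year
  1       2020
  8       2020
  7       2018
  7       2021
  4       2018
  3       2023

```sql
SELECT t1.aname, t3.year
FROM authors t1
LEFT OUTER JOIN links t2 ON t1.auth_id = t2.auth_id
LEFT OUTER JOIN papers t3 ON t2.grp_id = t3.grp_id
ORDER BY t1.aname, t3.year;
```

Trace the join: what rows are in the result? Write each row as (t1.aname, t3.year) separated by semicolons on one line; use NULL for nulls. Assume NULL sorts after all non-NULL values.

Joins associate left-to-right: authors LEFT JOIN links on auth_id gives 8 intermediate row(s).
Then LEFT JOIN `papers t3` on grp_id: each of those 8 rows is kept; rows whose t2.grp_id has no match in t3 get NULL for t3's columns.

(Alice, NULL); (Judy, 2023); (Judy, NULL); (Judy, NULL); (Sara, 2020); (Tom, NULL); (Wendy, NULL); (Yara, NULL)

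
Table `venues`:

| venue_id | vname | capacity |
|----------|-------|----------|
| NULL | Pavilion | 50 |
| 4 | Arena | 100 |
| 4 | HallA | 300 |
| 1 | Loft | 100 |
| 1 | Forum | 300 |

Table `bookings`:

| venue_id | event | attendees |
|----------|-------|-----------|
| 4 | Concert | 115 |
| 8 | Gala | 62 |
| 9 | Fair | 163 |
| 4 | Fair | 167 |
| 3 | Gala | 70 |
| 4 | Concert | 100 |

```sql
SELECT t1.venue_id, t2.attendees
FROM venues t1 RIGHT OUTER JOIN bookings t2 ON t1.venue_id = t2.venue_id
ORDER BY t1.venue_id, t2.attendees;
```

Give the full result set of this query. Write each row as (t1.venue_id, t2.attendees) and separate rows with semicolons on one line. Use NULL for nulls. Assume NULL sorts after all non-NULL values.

(4, 100); (4, 100); (4, 115); (4, 115); (4, 167); (4, 167); (NULL, 62); (NULL, 70); (NULL, 163)

RIGHT JOIN keeps every row from `bookings`; unmatched rows get NULL for `venues`'s columns.
Matching on t1.venue_id = t2.venue_id. A NULL in a compared column never satisfies the condition.
- venue_id=NULL: no matching t2 row.
- venue_id=4: 3 matching t2 row(s), so 3 row(s) emitted.
- venue_id=4: 3 matching t2 row(s), so 3 row(s) emitted.
- venue_id=1: no matching t2 row.
- venue_id=1: no matching t2 row.
- 3 row(s) from t2 found no t1 partner → padded with NULL.
After projecting and ordering:
t1.venue_id | t2.attendees
4 | 100
4 | 100
4 | 115
4 | 115
4 | 167
4 | 167
NULL | 62
NULL | 70
NULL | 163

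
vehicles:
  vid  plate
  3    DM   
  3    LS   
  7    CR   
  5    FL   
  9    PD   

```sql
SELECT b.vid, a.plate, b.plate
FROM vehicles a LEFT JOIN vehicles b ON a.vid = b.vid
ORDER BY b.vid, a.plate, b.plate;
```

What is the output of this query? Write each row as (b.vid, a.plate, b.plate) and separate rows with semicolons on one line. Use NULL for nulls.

(3, DM, DM); (3, DM, LS); (3, LS, DM); (3, LS, LS); (5, FL, FL); (7, CR, CR); (9, PD, PD)

LEFT JOIN keeps every row from `vehicles a`; unmatched rows get NULL for `vehicles b`'s columns.
Matching on a.vid = b.vid.
- vid=3: 2 matching b row(s), so 2 row(s) emitted.
- vid=3: 2 matching b row(s), so 2 row(s) emitted.
- vid=7: 1 matching b row(s), so 1 row(s) emitted.
- vid=5: 1 matching b row(s), so 1 row(s) emitted.
- vid=9: 1 matching b row(s), so 1 row(s) emitted.
After projecting and ordering:
b.vid | a.plate | b.plate
3 | DM | DM
3 | DM | LS
3 | LS | DM
3 | LS | LS
5 | FL | FL
7 | CR | CR
9 | PD | PD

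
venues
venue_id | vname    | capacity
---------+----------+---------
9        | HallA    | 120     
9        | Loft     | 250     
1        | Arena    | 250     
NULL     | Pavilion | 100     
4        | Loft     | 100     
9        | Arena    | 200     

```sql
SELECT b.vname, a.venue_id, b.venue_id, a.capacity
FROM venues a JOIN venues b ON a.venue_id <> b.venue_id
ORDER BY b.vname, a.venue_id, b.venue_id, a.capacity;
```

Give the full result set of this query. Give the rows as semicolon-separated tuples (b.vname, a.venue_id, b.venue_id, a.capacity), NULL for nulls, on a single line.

INNER JOIN keeps only pairs where the ON condition holds.
Matching on a.venue_id <> b.venue_id. A NULL in a compared column never satisfies the condition.
- a (venue_id=9) pairs with 2 row(s) of b.
- a (venue_id=9) pairs with 2 row(s) of b.
- a (venue_id=1) pairs with 4 row(s) of b.
- a (venue_id=NULL) has no partner → excluded.
- a (venue_id=4) pairs with 4 row(s) of b.
- a (venue_id=9) pairs with 2 row(s) of b.

(Arena, 1, 9, 250); (Arena, 4, 1, 100); (Arena, 4, 9, 100); (Arena, 9, 1, 120); (Arena, 9, 1, 200); (Arena, 9, 1, 250); (HallA, 1, 9, 250); (HallA, 4, 9, 100); (Loft, 1, 4, 250); (Loft, 1, 9, 250); (Loft, 4, 9, 100); (Loft, 9, 4, 120); (Loft, 9, 4, 200); (Loft, 9, 4, 250)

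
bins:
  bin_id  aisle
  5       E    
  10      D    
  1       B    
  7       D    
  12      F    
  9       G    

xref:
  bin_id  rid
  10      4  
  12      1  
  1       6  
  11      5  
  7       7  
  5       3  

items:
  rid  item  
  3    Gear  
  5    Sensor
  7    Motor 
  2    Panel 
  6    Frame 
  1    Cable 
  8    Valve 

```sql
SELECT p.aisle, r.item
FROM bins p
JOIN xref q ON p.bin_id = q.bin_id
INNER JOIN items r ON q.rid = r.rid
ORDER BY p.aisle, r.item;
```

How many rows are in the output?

4

Joins associate left-to-right: bins INNER JOIN xref on bin_id gives 5 intermediate row(s).
Then INNER JOIN `items r` on rid: keep only rows whose q.rid appears in r.
Result: 4 row(s).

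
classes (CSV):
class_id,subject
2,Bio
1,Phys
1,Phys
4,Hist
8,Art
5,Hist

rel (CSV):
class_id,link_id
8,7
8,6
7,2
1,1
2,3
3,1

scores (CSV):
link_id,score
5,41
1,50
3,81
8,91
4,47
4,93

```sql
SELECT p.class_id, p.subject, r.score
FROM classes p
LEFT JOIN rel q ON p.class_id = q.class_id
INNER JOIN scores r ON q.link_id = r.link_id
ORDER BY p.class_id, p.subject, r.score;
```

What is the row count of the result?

Joins associate left-to-right: classes LEFT JOIN rel on class_id gives 7 intermediate row(s).
Then INNER JOIN `scores r` on link_id: keep only rows whose q.link_id appears in r.
Result: 3 row(s).

3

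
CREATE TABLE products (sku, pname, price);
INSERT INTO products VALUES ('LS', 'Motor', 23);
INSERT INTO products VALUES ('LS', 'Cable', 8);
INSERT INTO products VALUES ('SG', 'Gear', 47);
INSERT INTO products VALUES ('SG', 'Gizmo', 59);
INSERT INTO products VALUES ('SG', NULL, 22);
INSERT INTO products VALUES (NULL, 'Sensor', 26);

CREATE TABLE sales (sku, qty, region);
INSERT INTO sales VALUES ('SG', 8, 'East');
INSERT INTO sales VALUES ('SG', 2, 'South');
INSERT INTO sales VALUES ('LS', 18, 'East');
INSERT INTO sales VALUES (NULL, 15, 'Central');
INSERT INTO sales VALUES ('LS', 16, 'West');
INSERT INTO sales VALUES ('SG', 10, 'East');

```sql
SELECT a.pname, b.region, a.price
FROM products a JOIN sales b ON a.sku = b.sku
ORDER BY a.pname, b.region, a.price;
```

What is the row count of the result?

13

INNER JOIN keeps only pairs where the ON condition holds.
Matching on a.sku = b.sku. A NULL in a compared column never satisfies the condition.
- a row (sku=LS): matches 2 b row(s) → 2 output row(s).
- a row (sku=LS): matches 2 b row(s) → 2 output row(s).
- a row (sku=SG): matches 3 b row(s) → 3 output row(s).
- a row (sku=SG): matches 3 b row(s) → 3 output row(s).
- a row (sku=SG): matches 3 b row(s) → 3 output row(s).
- a row (sku=NULL): no match → dropped.
Total: 13 rows.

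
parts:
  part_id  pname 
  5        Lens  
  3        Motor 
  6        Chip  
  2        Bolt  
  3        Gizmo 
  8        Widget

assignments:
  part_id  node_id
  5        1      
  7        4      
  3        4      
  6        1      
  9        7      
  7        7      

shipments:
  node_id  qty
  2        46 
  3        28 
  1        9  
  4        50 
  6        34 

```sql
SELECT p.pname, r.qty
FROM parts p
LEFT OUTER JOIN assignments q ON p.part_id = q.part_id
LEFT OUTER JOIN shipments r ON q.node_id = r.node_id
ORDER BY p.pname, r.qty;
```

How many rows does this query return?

Joins associate left-to-right: parts LEFT JOIN assignments on part_id gives 6 intermediate row(s).
Then LEFT JOIN `shipments r` on node_id: each of those 6 rows is kept; rows whose q.node_id has no match in r get NULL for r's columns.
Result: 6 row(s).

6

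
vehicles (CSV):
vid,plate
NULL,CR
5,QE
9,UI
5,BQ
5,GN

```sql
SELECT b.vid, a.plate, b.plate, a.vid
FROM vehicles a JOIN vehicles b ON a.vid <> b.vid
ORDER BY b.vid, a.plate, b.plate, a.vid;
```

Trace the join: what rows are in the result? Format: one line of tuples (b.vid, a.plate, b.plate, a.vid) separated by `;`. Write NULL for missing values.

(5, UI, BQ, 9); (5, UI, GN, 9); (5, UI, QE, 9); (9, BQ, UI, 5); (9, GN, UI, 5); (9, QE, UI, 5)

INNER JOIN keeps only pairs where the ON condition holds.
Matching on a.vid <> b.vid. A NULL in a compared column never satisfies the condition.
- vid=NULL: no matching b row, dropped.
- vid=5: 1 matching b row(s), so 1 row(s) emitted.
- vid=9: 3 matching b row(s), so 3 row(s) emitted.
- vid=5: 1 matching b row(s), so 1 row(s) emitted.
- vid=5: 1 matching b row(s), so 1 row(s) emitted.
After projecting and ordering:
b.vid | a.plate | b.plate | a.vid
5 | UI | BQ | 9
5 | UI | GN | 9
5 | UI | QE | 9
9 | BQ | UI | 5
9 | GN | UI | 5
9 | QE | UI | 5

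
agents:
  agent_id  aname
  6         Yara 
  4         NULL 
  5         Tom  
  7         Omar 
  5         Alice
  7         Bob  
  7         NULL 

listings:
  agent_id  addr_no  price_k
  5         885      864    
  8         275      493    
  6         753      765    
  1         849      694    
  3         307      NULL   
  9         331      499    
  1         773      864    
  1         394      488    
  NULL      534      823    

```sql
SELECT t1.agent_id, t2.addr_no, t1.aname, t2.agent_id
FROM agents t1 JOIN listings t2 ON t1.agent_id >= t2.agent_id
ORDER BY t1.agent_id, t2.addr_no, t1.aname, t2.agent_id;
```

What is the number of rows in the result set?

INNER JOIN keeps only pairs where the ON condition holds.
Matching on t1.agent_id >= t2.agent_id. A NULL in a compared column never satisfies the condition.
- agent_id=6: 6 matching t2 row(s), so 6 row(s) emitted.
- agent_id=4: 4 matching t2 row(s), so 4 row(s) emitted.
- agent_id=5: 5 matching t2 row(s), so 5 row(s) emitted.
- agent_id=7: 6 matching t2 row(s), so 6 row(s) emitted.
- agent_id=5: 5 matching t2 row(s), so 5 row(s) emitted.
- agent_id=7: 6 matching t2 row(s), so 6 row(s) emitted.
- agent_id=7: 6 matching t2 row(s), so 6 row(s) emitted.
Total: 38 rows.

38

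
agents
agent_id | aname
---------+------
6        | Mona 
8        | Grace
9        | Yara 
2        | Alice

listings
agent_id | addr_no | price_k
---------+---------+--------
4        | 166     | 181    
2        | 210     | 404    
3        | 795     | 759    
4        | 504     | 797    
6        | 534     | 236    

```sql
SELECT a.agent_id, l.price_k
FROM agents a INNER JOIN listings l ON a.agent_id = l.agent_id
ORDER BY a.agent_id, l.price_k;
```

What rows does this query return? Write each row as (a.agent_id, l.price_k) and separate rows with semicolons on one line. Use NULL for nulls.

(2, 404); (6, 236)

INNER JOIN keeps only pairs where the ON condition holds.
Matching on a.agent_id = l.agent_id.
- a (agent_id=6) pairs with 1 row(s) of l.
- a (agent_id=8) has no partner → excluded.
- a (agent_id=9) has no partner → excluded.
- a (agent_id=2) pairs with 1 row(s) of l.
After projecting and ordering:
a.agent_id | l.price_k
2 | 404
6 | 236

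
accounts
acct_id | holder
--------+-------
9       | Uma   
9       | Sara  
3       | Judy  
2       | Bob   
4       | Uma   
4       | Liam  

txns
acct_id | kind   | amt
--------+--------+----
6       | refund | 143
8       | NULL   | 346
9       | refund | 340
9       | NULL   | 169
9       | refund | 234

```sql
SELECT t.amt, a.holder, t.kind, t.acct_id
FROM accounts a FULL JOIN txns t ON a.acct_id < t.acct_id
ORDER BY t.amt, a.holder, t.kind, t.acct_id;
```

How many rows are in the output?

22

FULL OUTER JOIN keeps every row from both sides; unmatched rows get NULL for the other side's columns.
Matching on a.acct_id < t.acct_id.
- a[0] acct_id=9 → no match; kept with NULLs on the t side.
- a[1] acct_id=9 → no match; kept with NULLs on the t side.
- a[2] acct_id=3 → 5 match(es) in t → 5 row(s).
- a[3] acct_id=2 → 5 match(es) in t → 5 row(s).
- a[4] acct_id=4 → 5 match(es) in t → 5 row(s).
- a[5] acct_id=4 → 5 match(es) in t → 5 row(s).
Total: 20 matched + 2 padded = 22 rows.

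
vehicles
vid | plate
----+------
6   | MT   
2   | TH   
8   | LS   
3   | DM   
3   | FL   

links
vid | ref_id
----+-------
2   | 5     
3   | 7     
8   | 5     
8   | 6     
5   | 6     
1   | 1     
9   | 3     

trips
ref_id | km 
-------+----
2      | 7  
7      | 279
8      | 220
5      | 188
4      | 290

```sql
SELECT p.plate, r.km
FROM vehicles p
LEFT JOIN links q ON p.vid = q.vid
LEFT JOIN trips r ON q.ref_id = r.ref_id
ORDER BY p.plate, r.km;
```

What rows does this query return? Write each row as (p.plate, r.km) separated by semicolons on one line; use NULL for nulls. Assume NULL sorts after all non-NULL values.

(DM, 279); (FL, 279); (LS, 188); (LS, NULL); (MT, NULL); (TH, 188)

Evaluate left to right. First `vehicles p LEFT JOIN links q` on vid: 6 row(s).
Then LEFT JOIN `trips r` on ref_id: each of those 6 rows is kept; rows whose q.ref_id has no match in r get NULL for r's columns.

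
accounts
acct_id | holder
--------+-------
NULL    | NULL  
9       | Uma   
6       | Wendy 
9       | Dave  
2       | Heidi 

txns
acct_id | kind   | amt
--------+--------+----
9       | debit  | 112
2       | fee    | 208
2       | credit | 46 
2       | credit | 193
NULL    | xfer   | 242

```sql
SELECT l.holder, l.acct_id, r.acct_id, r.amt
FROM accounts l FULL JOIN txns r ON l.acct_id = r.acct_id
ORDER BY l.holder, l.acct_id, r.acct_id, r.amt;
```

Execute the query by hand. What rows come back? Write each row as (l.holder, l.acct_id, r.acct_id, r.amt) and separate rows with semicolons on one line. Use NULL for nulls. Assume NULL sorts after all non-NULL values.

FULL OUTER JOIN keeps every row from both sides; unmatched rows get NULL for the other side's columns.
Matching on l.acct_id = r.acct_id. A NULL in a compared column never satisfies the condition.
- acct_id=NULL: no r row matches, row kept with r columns NULL.
- acct_id=9: 1 matching r row(s), so 1 row(s) emitted.
- acct_id=6: no r row matches, row kept with r columns NULL.
- acct_id=9: 1 matching r row(s), so 1 row(s) emitted.
- acct_id=2: 3 matching r row(s), so 3 row(s) emitted.
- plus 1 unmatched r row(s), each kept with NULL l columns.
After projecting and ordering:
l.holder | l.acct_id | r.acct_id | r.amt
Dave | 9 | 9 | 112
Heidi | 2 | 2 | 46
Heidi | 2 | 2 | 193
Heidi | 2 | 2 | 208
Uma | 9 | 9 | 112
Wendy | 6 | NULL | NULL
NULL | NULL | NULL | 242
NULL | NULL | NULL | NULL

(Dave, 9, 9, 112); (Heidi, 2, 2, 46); (Heidi, 2, 2, 193); (Heidi, 2, 2, 208); (Uma, 9, 9, 112); (Wendy, 6, NULL, NULL); (NULL, NULL, NULL, 242); (NULL, NULL, NULL, NULL)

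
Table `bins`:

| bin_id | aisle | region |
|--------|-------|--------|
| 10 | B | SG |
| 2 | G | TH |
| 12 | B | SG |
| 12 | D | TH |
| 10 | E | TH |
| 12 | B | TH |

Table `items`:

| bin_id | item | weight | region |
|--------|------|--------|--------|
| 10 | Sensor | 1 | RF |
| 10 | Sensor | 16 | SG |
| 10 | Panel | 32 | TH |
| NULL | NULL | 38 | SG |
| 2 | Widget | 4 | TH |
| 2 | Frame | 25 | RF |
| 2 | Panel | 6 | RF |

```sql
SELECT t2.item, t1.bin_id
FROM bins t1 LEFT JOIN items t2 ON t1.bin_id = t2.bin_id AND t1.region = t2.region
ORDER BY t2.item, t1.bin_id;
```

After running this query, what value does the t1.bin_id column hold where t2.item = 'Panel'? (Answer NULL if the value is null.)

10

LEFT JOIN keeps every row from `bins`; unmatched rows get NULL for `items`'s columns.
Matching on t1.bin_id = t2.bin_id AND t1.region = t2.region. A NULL in a compared column never satisfies the condition.
- t1 (bin_id=10, region=SG) pairs with 1 row(s) of t2.
- t1 (bin_id=2, region=TH) pairs with 1 row(s) of t2.
- t1 (bin_id=12, region=SG) has no partner → padded with NULL.
- t1 (bin_id=12, region=TH) has no partner → padded with NULL.
- t1 (bin_id=10, region=TH) pairs with 1 row(s) of t2.
- t1 (bin_id=12, region=TH) has no partner → padded with NULL.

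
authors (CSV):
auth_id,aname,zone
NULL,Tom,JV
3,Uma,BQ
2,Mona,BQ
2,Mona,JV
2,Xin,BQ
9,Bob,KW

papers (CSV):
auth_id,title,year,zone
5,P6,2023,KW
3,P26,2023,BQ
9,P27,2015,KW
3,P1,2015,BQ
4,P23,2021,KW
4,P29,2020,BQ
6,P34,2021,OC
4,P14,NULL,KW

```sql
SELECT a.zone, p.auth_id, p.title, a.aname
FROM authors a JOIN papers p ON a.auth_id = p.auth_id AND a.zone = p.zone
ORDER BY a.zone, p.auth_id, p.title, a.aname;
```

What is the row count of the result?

3

INNER JOIN keeps only pairs where the ON condition holds.
Matching on a.auth_id = p.auth_id AND a.zone = p.zone. A NULL in a compared column never satisfies the condition.
- auth_id=NULL, zone=JV: no matching p row, dropped.
- auth_id=3, zone=BQ: 2 matching p row(s), so 2 row(s) emitted.
- auth_id=2, zone=BQ: no matching p row, dropped.
- auth_id=2, zone=JV: no matching p row, dropped.
- auth_id=2, zone=BQ: no matching p row, dropped.
- auth_id=9, zone=KW: 1 matching p row(s), so 1 row(s) emitted.
Total: 3 rows.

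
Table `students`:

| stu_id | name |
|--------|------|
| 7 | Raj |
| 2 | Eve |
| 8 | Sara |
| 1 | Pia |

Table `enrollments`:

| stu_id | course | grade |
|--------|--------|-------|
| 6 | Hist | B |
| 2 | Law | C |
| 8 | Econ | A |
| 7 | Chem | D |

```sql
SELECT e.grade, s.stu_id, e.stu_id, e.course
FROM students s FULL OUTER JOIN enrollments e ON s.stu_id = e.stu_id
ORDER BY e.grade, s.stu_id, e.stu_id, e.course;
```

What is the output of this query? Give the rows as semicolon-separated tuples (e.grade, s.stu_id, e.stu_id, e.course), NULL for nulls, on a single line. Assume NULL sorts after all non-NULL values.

FULL OUTER JOIN keeps every row from both sides; unmatched rows get NULL for the other side's columns.
Matching on s.stu_id = e.stu_id.
- s row (stu_id=7): matches 1 e row(s) → 1 output row(s).
- s row (stu_id=2): matches 1 e row(s) → 1 output row(s).
- s row (stu_id=8): matches 1 e row(s) → 1 output row(s).
- s row (stu_id=1): no match → kept, e columns NULL.
- 1 row(s) from e found no s partner → padded with NULL.
After projecting and ordering:
e.grade | s.stu_id | e.stu_id | e.course
A | 8 | 8 | Econ
B | NULL | 6 | Hist
C | 2 | 2 | Law
D | 7 | 7 | Chem
NULL | 1 | NULL | NULL

(A, 8, 8, Econ); (B, NULL, 6, Hist); (C, 2, 2, Law); (D, 7, 7, Chem); (NULL, 1, NULL, NULL)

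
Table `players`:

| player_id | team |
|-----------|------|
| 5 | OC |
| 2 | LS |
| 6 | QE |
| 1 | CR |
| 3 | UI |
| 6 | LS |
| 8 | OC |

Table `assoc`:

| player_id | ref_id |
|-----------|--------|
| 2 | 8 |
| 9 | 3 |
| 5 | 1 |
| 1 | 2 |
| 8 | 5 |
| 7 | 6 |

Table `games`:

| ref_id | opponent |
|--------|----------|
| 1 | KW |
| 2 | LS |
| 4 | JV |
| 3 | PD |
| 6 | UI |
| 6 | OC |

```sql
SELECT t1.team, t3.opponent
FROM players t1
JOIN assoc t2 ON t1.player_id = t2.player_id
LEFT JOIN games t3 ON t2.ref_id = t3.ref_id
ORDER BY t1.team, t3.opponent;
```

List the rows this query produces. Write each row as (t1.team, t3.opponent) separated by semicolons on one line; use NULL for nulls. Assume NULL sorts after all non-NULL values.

Joins associate left-to-right: players INNER JOIN assoc on player_id gives 4 intermediate row(s).
Then LEFT JOIN `games t3` on ref_id: each of those 4 rows is kept; rows whose t2.ref_id has no match in t3 get NULL for t3's columns.

(CR, LS); (LS, NULL); (OC, KW); (OC, NULL)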